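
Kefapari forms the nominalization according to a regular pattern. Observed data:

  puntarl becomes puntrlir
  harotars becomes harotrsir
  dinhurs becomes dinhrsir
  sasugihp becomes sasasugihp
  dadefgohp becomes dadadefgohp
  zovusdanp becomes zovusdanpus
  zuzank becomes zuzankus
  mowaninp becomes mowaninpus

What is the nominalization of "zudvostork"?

zudvostrkir

"zudvostork" has second-to-last letter 'r'. The stems whose second-to-last letter is 'r' (puntarl → puntrlir, harotars → harotrsir, dinhurs → dinhrsir) delete the last vowel and add -ir.
The other patterns: stems whose second-to-last letter is 'h' repeat the first consonant+vowel as a prefix; stems whose second-to-last letter is 'n' add -us.
So zudvostork → zudvostrkir.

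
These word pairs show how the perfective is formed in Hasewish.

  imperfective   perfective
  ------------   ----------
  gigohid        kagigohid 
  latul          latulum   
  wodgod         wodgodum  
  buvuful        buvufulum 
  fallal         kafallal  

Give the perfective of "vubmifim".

gigohid and wodgod both end in -d yet inflect differently (kagigohid, wodgodum), so the final letter is not what conditions the rule; the last vowel is.
"vubmifim" has last vowel 'i'. The one such stem in the data (gigohid → kagigohid) adds the prefix ka-, so the same rule applies.
So vubmifim → kavubmifim.

kavubmifim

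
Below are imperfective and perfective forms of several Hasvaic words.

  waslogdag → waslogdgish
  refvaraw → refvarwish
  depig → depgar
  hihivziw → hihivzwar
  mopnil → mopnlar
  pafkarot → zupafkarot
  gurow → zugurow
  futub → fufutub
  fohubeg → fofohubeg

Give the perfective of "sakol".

zusakol

waslogdag and depig both end in -g yet inflect differently (waslogdgish, depgar), so the final letter is not what conditions the rule; the last vowel is.
"sakol" has last vowel 'o'. The stems whose last vowel is 'o' (pafkarot → zupafkarot, gurow → zugurow) add the prefix zu-.
The other patterns: stems whose last vowel is 'a' delete the last vowel and add -ish; stems whose last vowel is 'i' delete the last vowel and add -ar; stems whose last vowel is 'e' or 'u' repeat the first consonant+vowel as a prefix.
So sakol → zusakol.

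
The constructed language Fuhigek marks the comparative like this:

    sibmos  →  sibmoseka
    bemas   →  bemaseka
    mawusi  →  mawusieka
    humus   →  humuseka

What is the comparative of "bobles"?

Every pair shown (sibmos → sibmoseka, bemas → bemaseka, mawusi → mawusieka, …) follows the same rule: add -eka.
So bobles → bobleseka.

bobleseka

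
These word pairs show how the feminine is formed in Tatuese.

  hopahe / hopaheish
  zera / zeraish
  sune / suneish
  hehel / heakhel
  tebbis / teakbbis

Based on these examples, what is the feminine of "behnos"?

beakhnos

"behnos" ends in a consonant. The stems ending in a consonant (hehel → heakhel, tebbis → teakbbis) insert -ak- after the first vowel.
The other pattern: stems ending in a vowel add -ish.
So behnos → beakhnos.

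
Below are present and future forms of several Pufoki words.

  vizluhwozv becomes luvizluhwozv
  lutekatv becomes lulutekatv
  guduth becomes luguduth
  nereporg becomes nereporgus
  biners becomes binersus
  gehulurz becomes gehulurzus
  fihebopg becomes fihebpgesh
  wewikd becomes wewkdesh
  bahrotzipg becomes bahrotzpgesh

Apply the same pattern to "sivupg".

nereporg and fihebopg both end in -g yet inflect differently (nereporgus, fihebpgesh), so the final letter is not what conditions the rule; the second-to-last letter is.
"sivupg" has second-to-last letter 'p'. The stems whose second-to-last letter is 'p' (fihebopg → fihebpgesh, bahrotzipg → bahrotzpgesh) delete the last vowel and add -esh.
So sivupg → sivpgesh.

sivpgesh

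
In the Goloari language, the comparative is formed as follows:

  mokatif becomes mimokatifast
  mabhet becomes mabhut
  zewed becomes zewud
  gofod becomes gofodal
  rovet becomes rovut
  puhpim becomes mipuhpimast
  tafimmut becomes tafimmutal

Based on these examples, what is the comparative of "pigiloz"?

pigilozal

rovet and tafimmut both end in -t yet inflect differently (rovut, tafimmutal), so the final letter is not what conditions the rule; the last vowel is.
"pigiloz" has last vowel 'o'. The one such stem in the data (gofod → gofodal) adds -al, so the same rule applies.
So pigiloz → pigilozal.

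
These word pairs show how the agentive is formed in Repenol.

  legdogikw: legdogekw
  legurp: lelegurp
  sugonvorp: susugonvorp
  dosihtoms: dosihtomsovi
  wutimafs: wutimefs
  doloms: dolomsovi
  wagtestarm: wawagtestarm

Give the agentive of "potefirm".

dosihtoms and wutimafs both end in -s yet inflect differently (dosihtomsovi, wutimefs), so the final letter is not what conditions the rule; the second-to-last letter is.
"potefirm" has second-to-last letter 'r'. The stems whose second-to-last letter is 'r' (legurp → lelegurp, wagtestarm → wawagtestarm, sugonvorp → susugonvorp) repeat the first consonant+vowel as a prefix.
The other patterns: stems whose second-to-last letter is 'm' add -ovi; stems whose second-to-last letter is 'f' or 'k' change the last vowel to 'e'.
So potefirm → popotefirm.

popotefirm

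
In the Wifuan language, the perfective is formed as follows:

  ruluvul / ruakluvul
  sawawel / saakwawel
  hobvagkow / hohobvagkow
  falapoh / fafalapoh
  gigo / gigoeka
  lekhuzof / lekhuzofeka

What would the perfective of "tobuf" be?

tobufeka

hobvagkow and gigo both have last vowel 'o' yet inflect differently (hohobvagkow, gigoeka), so the last vowel is not what conditions the rule; the final letter is.
"tobuf" ends in -f. The one such stem in the data (lekhuzof → lekhuzofeka) adds -eka, so the same rule applies.
The other patterns: stems ending in -l insert -ak- after the first vowel; stems ending in -h or -w repeat the first consonant+vowel as a prefix.
So tobuf → tobufeka.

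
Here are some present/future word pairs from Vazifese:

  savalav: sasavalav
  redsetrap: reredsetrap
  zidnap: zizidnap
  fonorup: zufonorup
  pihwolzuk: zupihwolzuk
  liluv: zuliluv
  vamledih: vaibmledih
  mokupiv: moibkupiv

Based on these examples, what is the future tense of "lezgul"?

"lezgul" has last vowel 'u'. The stems whose last vowel is 'u' (fonorup → zufonorup, pihwolzuk → zupihwolzuk, liluv → zuliluv) add the prefix zu-.
The other patterns: stems whose last vowel is 'a' repeat the first consonant+vowel as a prefix; stems whose last vowel is 'i' insert -ib- after the first vowel.
So lezgul → zulezgul.

zulezgul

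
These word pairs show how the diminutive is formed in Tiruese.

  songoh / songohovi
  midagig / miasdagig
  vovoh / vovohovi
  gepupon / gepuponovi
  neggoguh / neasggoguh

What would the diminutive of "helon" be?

helonovi

vovoh and neggoguh both end in -h yet inflect differently (vovohovi, neasggoguh), so the final letter is not what conditions the rule; the last vowel is.
"helon" has last vowel 'o'. The stems whose last vowel is 'o' (vovoh → vovohovi, songoh → songohovi, gepupon → gepuponovi) add -ovi.
The other pattern: stems whose last vowel is 'i' or 'u' insert -as- after the first vowel.
So helon → helonovi.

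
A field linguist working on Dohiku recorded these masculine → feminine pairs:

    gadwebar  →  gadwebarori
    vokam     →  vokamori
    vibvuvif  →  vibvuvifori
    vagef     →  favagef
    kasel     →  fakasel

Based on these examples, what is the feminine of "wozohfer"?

"wozohfer" has last vowel 'e'. The stems whose last vowel is 'e' (kasel → fakasel, vagef → favagef) add the prefix fa-.
The other pattern: stems whose last vowel is 'a' or 'i' add -ori.
So wozohfer → fawozohfer.

fawozohfer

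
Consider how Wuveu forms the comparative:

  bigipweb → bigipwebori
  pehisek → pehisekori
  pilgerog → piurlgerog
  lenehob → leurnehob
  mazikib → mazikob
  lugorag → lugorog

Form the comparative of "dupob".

bigipweb and lenehob both end in -b yet inflect differently (bigipwebori, leurnehob), so the final letter is not what conditions the rule; the last vowel is.
"dupob" has last vowel 'o'. The stems whose last vowel is 'o' (pilgerog → piurlgerog, lenehob → leurnehob) insert -ur- after the first vowel.
So dupob → duurpob.

duurpob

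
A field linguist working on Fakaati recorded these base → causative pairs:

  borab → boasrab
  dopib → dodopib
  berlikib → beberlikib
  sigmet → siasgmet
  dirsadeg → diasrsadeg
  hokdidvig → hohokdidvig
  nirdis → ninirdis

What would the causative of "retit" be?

dopib and borab both end in -b yet inflect differently (dodopib, boasrab), so the final letter is not what conditions the rule; the last vowel is.
"retit" has last vowel 'i'. The stems whose last vowel is 'i' (dopib → dodopib, berlikib → beberlikib, hokdidvig → hohokdidvig) repeat the first consonant+vowel as a prefix.
So retit → reretit.

reretit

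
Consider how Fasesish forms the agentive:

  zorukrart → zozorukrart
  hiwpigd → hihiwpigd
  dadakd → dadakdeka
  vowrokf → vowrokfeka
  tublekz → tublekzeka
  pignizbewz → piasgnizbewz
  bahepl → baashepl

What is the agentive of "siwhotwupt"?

hiwpigd and dadakd both end in -d yet inflect differently (hihiwpigd, dadakdeka), so the final letter is not what conditions the rule; the second-to-last letter is.
"siwhotwupt" has second-to-last letter 'p'. The one such stem in the data (bahepl → baashepl) inserts -as- after the first vowel (as does pignizbewz), so the same rule applies.
The other patterns: stems whose second-to-last letter is 'g' or 'r' repeat the first consonant+vowel as a prefix; stems whose second-to-last letter is 'k' add -eka.
So siwhotwupt → siaswhotwupt.

siaswhotwupt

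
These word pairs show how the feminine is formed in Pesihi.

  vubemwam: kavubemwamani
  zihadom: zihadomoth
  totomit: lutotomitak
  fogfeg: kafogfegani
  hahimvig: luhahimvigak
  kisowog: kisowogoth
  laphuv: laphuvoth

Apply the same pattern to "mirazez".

kamirazezani

"mirazez" has last vowel 'e'. The one such stem in the data (fogfeg → kafogfegani) adds ka- … -ani around the stem, so the same rule applies.
The other patterns: stems whose last vowel is 'i' add lu- … -ak around the stem; stems whose last vowel is 'o' or 'u' add -oth.
So mirazez → kamirazezani.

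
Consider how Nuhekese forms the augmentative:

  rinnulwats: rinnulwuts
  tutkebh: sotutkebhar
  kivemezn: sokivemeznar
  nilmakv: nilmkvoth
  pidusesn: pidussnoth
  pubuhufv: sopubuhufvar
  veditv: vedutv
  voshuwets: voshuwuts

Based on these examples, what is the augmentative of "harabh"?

"harabh" has second-to-last letter 'b'. The one such stem in the data (tutkebh → sotutkebhar) adds so- … -ar around the stem, so the same rule applies.
So harabh → soharabhar.

soharabhar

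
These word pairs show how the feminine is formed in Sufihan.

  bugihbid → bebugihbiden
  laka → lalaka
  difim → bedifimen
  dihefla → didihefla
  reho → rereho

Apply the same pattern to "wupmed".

bewupmeden

"wupmed" ends in a consonant. The stems ending in a consonant (bugihbid → bebugihbiden, difim → bedifimen) add be- … -en around the stem.
So wupmed → bewupmeden.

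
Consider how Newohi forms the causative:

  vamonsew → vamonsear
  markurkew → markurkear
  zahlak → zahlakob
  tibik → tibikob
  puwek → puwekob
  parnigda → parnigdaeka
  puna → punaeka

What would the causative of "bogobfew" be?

vamonsew and puwek both have last vowel 'e' yet inflect differently (vamonsear, puwekob), so the last vowel is not what conditions the rule; the final letter is.
"bogobfew" ends in -w. The stems ending in -w (vamonsew → vamonsear, markurkew → markurkear) drop the final letter and add -ar.
The other patterns: stems ending in -k add -ob; stems ending in -a add -eka.
So bogobfew → bogobfear.

bogobfear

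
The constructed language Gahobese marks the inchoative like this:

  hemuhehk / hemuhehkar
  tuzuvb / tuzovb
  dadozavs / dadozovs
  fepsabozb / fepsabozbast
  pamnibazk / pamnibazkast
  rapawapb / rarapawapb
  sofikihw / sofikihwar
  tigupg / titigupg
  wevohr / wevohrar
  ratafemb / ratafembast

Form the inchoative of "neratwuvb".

tuzuvb and rapawapb both end in -b yet inflect differently (tuzovb, rarapawapb), so the final letter is not what conditions the rule; the second-to-last letter is.
"neratwuvb" has second-to-last letter 'v'. The stems whose second-to-last letter is 'v' (tuzuvb → tuzovb, dadozavs → dadozovs) change the last vowel to 'o'.
The other patterns: stems whose second-to-last letter is 'h' add -ar; stems whose second-to-last letter is 'p' repeat the first consonant+vowel as a prefix; stems whose second-to-last letter is 'm' or 'z' add -ast.
So neratwuvb → neratwovb.

neratwovb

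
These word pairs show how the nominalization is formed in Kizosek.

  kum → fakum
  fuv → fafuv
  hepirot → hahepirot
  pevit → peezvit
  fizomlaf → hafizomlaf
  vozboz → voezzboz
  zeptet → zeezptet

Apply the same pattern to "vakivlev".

havakivlev

zeptet and hepirot both end in -t yet inflect differently (zeezptet, hahepirot), so the final letter is not what conditions the rule; the number of vowels is.
"vakivlev" has 3 vowels. The stems with 3 vowels (fizomlaf → hafizomlaf, hepirot → hahepirot) add the prefix ha-.
The other patterns: stems with 1 vowel add the prefix fa-; stems with 2 vowels insert -ez- after the first vowel.
So vakivlev → havakivlev.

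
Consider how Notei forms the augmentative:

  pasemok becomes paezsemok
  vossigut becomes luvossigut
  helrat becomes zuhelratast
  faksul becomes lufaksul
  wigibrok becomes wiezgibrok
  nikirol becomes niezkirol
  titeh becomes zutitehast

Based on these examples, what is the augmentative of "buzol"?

faksul and nikirol both end in -l yet inflect differently (lufaksul, niezkirol), so the final letter is not what conditions the rule; the last vowel is.
"buzol" has last vowel 'o'. The stems whose last vowel is 'o' (pasemok → paezsemok, wigibrok → wiezgibrok, nikirol → niezkirol) insert -ez- after the first vowel.
The other patterns: stems whose last vowel is 'u' add the prefix lu-; stems whose last vowel is 'a' or 'e' add zu- … -ast around the stem.
So buzol → buezzol.

buezzol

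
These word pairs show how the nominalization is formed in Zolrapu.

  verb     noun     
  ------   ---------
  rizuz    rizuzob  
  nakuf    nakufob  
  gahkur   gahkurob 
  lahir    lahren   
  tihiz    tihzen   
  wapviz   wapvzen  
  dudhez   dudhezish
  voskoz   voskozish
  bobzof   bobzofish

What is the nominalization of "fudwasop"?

fudwasopish

gahkur and lahir both end in -r yet inflect differently (gahkurob, lahren), so the final letter is not what conditions the rule; the last vowel is.
"fudwasop" has last vowel 'o'. The stems whose last vowel is 'o' (voskoz → voskozish, bobzof → bobzofish) add -ish.
The other patterns: stems whose last vowel is 'u' add -ob; stems whose last vowel is 'i' delete the last vowel and add -en.
So fudwasop → fudwasopish.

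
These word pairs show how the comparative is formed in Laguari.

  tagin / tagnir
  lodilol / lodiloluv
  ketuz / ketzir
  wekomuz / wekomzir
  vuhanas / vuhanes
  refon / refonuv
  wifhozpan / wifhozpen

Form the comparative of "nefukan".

nefuken

"nefukan" has last vowel 'a'. The stems whose last vowel is 'a' (vuhanas → vuhanes, wifhozpan → wifhozpen) change the last vowel to 'e'.
The other patterns: stems whose last vowel is 'o' add -uv; stems whose last vowel is 'i' or 'u' delete the last vowel and add -ir.
So nefukan → nefuken.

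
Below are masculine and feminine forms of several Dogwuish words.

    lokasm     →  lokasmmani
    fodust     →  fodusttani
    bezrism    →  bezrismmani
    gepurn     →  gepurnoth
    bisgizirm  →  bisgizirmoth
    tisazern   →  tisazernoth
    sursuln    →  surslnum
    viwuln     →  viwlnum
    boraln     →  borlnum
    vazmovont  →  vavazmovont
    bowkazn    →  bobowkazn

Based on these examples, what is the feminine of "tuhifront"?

lokasm and bisgizirm both end in -m yet inflect differently (lokasmmani, bisgizirmoth), so the final letter is not what conditions the rule; the second-to-last letter is.
"tuhifront" has second-to-last letter 'n'. The one such stem in the data (vazmovont → vavazmovont) repeats the first consonant+vowel as a prefix (as does bowkazn), so the same rule applies.
So tuhifront → tutuhifront.

tutuhifront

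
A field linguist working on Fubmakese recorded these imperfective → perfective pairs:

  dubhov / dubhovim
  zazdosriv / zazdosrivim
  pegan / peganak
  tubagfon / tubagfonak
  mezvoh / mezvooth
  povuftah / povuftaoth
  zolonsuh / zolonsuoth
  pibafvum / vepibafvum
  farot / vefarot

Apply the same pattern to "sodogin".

dubhov and tubagfon both have last vowel 'o' yet inflect differently (dubhovim, tubagfonak), so the last vowel is not what conditions the rule; the final letter is.
"sodogin" ends in -n. The stems ending in -n (pegan → peganak, tubagfon → tubagfonak) add -ak.
So sodogin → sodoginak.

sodoginak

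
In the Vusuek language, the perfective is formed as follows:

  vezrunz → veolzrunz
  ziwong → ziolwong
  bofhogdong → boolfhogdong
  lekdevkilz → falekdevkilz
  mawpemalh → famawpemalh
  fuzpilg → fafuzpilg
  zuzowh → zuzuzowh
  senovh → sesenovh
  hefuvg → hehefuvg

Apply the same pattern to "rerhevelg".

farerhevelg

vezrunz and lekdevkilz both end in -z yet inflect differently (veolzrunz, falekdevkilz), so the final letter is not what conditions the rule; the second-to-last letter is.
"rerhevelg" has second-to-last letter 'l'. The stems whose second-to-last letter is 'l' (lekdevkilz → falekdevkilz, mawpemalh → famawpemalh, fuzpilg → fafuzpilg) add the prefix fa-.
The other patterns: stems whose second-to-last letter is 'n' insert -ol- after the first vowel; stems whose second-to-last letter is 'v' or 'w' repeat the first consonant+vowel as a prefix.
So rerhevelg → farerhevelg.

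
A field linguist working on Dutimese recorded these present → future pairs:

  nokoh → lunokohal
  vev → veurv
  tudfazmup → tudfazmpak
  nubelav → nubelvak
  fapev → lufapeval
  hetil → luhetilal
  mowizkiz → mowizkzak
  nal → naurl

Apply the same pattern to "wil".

vev and fapev both end in -v yet inflect differently (veurv, lufapeval), so the final letter is not what conditions the rule; the number of vowels is.
"wil" has 1 vowel. The stems with 1 vowel (nal → naurl, vev → veurv) insert -ur- after the first vowel.
The other patterns: stems with 2 vowels add lu- … -al around the stem; stems with 3 vowels delete the last vowel and add -ak.
So wil → wiurl.

wiurl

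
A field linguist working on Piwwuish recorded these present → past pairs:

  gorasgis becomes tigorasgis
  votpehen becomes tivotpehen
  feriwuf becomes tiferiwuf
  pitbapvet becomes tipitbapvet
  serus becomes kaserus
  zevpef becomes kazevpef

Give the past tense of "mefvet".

kamefvet

zevpef and feriwuf both end in -f yet inflect differently (kazevpef, tiferiwuf), so the final letter is not what conditions the rule; the number of vowels is.
"mefvet" has 2 vowels. The stems with 2 vowels (serus → kaserus, zevpef → kazevpef) add the prefix ka-.
The other pattern: stems with 3 vowels add the prefix ti-.
So mefvet → kamefvet.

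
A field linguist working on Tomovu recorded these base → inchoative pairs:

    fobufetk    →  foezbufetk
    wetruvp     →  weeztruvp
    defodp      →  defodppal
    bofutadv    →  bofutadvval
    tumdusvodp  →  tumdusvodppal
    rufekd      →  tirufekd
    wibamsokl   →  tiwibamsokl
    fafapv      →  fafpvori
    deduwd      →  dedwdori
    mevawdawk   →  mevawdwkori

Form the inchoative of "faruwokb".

wetruvp and defodp both end in -p yet inflect differently (weeztruvp, defodppal), so the final letter is not what conditions the rule; the second-to-last letter is.
"faruwokb" has second-to-last letter 'k'. The stems whose second-to-last letter is 'k' (rufekd → tirufekd, wibamsokl → tiwibamsokl) add the prefix ti-.
The other patterns: stems whose second-to-last letter is 't' or 'v' insert -ez- after the first vowel; stems whose second-to-last letter is 'd' double the final consonant and add -al; stems whose second-to-last letter is 'p' or 'w' delete the last vowel and add -ori.
So faruwokb → tifaruwokb.

tifaruwokb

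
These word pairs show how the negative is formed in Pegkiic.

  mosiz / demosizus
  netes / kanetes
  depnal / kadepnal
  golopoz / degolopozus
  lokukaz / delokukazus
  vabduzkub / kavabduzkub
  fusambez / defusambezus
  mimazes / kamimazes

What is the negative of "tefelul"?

fusambez and mimazes both have last vowel 'e' yet inflect differently (defusambezus, kamimazes), so the last vowel is not what conditions the rule; the final letter is.
"tefelul" ends in -l. The one such stem in the data (depnal → kadepnal) adds the prefix ka-, so the same rule applies.
So tefelul → katefelul.

katefelul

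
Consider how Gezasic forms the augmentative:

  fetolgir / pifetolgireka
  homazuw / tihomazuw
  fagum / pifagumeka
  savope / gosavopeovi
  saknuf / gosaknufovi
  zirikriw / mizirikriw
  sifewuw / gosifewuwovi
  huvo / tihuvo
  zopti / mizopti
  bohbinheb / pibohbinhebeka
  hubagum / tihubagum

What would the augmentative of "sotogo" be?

gosotogoovi

zirikriw and homazuw both end in -w yet inflect differently (mizirikriw, tihomazuw), so the final letter is not what conditions the rule; the first letter is.
"sotogo" begins with s-. The stems beginning with s- (sifewuw → gosifewuwovi, saknuf → gosaknufovi, savope → gosavopeovi) add go- … -ovi around the stem.
So sotogo → gosotogoovi.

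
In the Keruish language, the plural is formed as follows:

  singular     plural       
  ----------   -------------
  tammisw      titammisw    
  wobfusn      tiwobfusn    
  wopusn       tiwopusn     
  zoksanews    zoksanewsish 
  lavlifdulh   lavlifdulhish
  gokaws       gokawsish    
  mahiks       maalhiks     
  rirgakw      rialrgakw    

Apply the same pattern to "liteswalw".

zoksanews and mahiks both end in -s yet inflect differently (zoksanewsish, maalhiks), so the final letter is not what conditions the rule; the second-to-last letter is.
"liteswalw" has second-to-last letter 'l'. The one such stem in the data (lavlifdulh → lavlifdulhish) adds -ish, so the same rule applies.
The other patterns: stems whose second-to-last letter is 's' add the prefix ti-; stems whose second-to-last letter is 'k' insert -al- after the first vowel.
So liteswalw → liteswalwish.

liteswalwish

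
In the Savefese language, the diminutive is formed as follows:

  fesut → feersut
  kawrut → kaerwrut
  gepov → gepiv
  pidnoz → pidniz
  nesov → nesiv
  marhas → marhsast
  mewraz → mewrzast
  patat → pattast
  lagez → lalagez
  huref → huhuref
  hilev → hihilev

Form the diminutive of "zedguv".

zeerdguv

pidnoz and mewraz both end in -z yet inflect differently (pidniz, mewrzast), so the final letter is not what conditions the rule; the last vowel is.
"zedguv" has last vowel 'u'. The stems whose last vowel is 'u' (fesut → feersut, kawrut → kaerwrut) insert -er- after the first vowel.
The other patterns: stems whose last vowel is 'o' change the last vowel to 'i'; stems whose last vowel is 'a' delete the last vowel and add -ast; stems whose last vowel is 'e' repeat the first consonant+vowel as a prefix.
So zedguv → zeerdguv.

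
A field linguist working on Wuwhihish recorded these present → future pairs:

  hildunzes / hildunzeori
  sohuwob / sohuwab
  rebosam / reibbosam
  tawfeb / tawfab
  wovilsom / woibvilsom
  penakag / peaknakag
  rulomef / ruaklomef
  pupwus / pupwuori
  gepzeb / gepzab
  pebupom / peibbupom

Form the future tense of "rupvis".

rupviori

pebupom and sohuwob both have last vowel 'o' yet inflect differently (peibbupom, sohuwab), so the last vowel is not what conditions the rule; the final letter is.
"rupvis" ends in -s. The stems ending in -s (pupwus → pupwuori, hildunzes → hildunzeori) drop the final letter and add -ori.
The other patterns: stems ending in -m insert -ib- after the first vowel; stems ending in -b change the last vowel to 'a'; stems ending in -f or -g insert -ak- after the first vowel.
So rupvis → rupviori.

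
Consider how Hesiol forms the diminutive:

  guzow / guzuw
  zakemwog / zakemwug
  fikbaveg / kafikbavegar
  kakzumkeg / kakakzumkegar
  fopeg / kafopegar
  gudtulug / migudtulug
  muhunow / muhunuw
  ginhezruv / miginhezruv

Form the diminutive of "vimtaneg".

kavimtanegar

"vimtaneg" has last vowel 'e'. The stems whose last vowel is 'e' (kakzumkeg → kakakzumkegar, fikbaveg → kafikbavegar, fopeg → kafopegar) add ka- … -ar around the stem.
The other patterns: stems whose last vowel is 'o' change the last vowel to 'u'; stems whose last vowel is 'u' add the prefix mi-.
So vimtaneg → kavimtanegar.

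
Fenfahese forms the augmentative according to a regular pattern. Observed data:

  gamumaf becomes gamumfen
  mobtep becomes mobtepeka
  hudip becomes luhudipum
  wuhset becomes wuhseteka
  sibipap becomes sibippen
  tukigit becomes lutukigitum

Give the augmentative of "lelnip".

lulelnipum

tukigit and wuhset both end in -t yet inflect differently (lutukigitum, wuhseteka), so the final letter is not what conditions the rule; the last vowel is.
"lelnip" has last vowel 'i'. The stems whose last vowel is 'i' (hudip → luhudipum, tukigit → lutukigitum) add lu- … -um around the stem.
The other patterns: stems whose last vowel is 'e' add -eka; stems whose last vowel is 'a' delete the last vowel and add -en.
So lelnip → lulelnipum.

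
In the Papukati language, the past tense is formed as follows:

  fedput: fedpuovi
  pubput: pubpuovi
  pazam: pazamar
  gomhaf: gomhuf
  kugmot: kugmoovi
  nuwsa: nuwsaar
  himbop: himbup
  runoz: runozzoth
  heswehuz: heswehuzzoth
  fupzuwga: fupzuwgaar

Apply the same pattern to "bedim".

himbop and runoz both have last vowel 'o' yet inflect differently (himbup, runozzoth), so the last vowel is not what conditions the rule; the final letter is.
"bedim" ends in -m. The one such stem in the data (pazam → pazamar) adds -ar, so the same rule applies.
The other patterns: stems ending in -f or -p change the last vowel to 'u'; stems ending in -z double the final consonant and add -oth; stems ending in -t drop the final letter and add -ovi.
So bedim → bedimar.

bedimar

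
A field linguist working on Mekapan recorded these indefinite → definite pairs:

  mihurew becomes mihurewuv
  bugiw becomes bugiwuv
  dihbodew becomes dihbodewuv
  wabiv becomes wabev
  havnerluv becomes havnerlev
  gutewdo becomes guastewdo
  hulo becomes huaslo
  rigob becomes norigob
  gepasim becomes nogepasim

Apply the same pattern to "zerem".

bugiw and wabiv both have last vowel 'i' yet inflect differently (bugiwuv, wabev), so the last vowel is not what conditions the rule; the final letter is.
"zerem" ends in -m. The one such stem in the data (gepasim → nogepasim) adds the prefix no-, so the same rule applies.
So zerem → nozerem.

nozerem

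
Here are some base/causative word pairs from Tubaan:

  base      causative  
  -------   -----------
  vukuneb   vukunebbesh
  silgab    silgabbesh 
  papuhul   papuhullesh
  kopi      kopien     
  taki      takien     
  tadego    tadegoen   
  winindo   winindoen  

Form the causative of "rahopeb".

rahopebbesh

silgab and kopi both have 2 vowels yet inflect differently (silgabbesh, kopien), so the number of vowels is not what conditions the rule; whether the stem ends in a vowel or a consonant is.
"rahopeb" ends in a consonant. The stems ending in a consonant (vukuneb → vukunebbesh, silgab → silgabbesh, papuhul → papuhullesh) double the final consonant and add -esh.
The other pattern: stems ending in a vowel add -en.
So rahopeb → rahopebbesh.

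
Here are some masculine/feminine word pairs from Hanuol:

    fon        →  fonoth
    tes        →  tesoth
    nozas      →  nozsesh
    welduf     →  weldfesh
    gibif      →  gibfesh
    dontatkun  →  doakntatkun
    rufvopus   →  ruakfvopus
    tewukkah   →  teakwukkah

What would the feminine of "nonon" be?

tes and nozas both end in -s yet inflect differently (tesoth, nozsesh), so the final letter is not what conditions the rule; the number of vowels is.
"nonon" has 2 vowels. The stems with 2 vowels (nozas → nozsesh, welduf → weldfesh, gibif → gibfesh) delete the last vowel and add -esh.
So nonon → nonnesh.

nonnesh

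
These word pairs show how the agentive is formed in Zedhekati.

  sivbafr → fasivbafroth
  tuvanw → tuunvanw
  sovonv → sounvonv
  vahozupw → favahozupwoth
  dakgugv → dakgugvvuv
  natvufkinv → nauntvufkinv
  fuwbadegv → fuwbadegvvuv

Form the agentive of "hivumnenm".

fuwbadegv and sovonv both end in -v yet inflect differently (fuwbadegvvuv, sounvonv), so the final letter is not what conditions the rule; the second-to-last letter is.
"hivumnenm" has second-to-last letter 'n'. The stems whose second-to-last letter is 'n' (sovonv → sounvonv, tuvanw → tuunvanw, natvufkinv → nauntvufkinv) insert -un- after the first vowel.
So hivumnenm → hiunvumnenm.

hiunvumnenm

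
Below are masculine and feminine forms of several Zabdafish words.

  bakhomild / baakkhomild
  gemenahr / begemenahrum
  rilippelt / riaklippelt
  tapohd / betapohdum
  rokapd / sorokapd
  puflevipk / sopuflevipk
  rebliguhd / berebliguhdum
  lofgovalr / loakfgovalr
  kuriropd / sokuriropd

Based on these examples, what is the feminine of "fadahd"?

bakhomild and rebliguhd both end in -d yet inflect differently (baakkhomild, berebliguhdum), so the final letter is not what conditions the rule; the second-to-last letter is.
"fadahd" has second-to-last letter 'h'. The stems whose second-to-last letter is 'h' (rebliguhd → berebliguhdum, tapohd → betapohdum, gemenahr → begemenahrum) add be- … -um around the stem.
So fadahd → befadahdum.

befadahdum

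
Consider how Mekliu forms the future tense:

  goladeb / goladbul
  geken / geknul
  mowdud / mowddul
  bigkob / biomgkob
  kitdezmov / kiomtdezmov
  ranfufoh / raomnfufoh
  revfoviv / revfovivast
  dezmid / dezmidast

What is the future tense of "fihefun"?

"fihefun" has last vowel 'u'. The one such stem in the data (mowdud → mowddul) deletes the last vowel and adds -ul (as do goladeb, geken), so the same rule applies.
So fihefun → fihefnul.

fihefnul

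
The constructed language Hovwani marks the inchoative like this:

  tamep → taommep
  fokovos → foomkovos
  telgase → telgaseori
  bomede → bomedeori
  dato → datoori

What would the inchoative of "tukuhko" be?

tukuhkoori

"tukuhko" ends in a vowel. The stems ending in a vowel (telgase → telgaseori, bomede → bomedeori, dato → datoori) add -ori.
So tukuhko → tukuhkoori.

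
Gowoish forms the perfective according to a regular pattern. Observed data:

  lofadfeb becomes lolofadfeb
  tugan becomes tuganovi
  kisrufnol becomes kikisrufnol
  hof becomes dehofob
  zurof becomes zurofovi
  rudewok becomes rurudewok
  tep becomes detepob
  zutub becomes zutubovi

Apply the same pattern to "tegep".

tegepovi

hof and zurof both end in -f yet inflect differently (dehofob, zurofovi), so the final letter is not what conditions the rule; the number of vowels is.
"tegep" has 2 vowels. The stems with 2 vowels (tugan → tuganovi, zurof → zurofovi, zutub → zutubovi) add -ovi.
The other patterns: stems with 1 vowel add de- … -ob around the stem; stems with 3 vowels repeat the first consonant+vowel as a prefix.
So tegep → tegepovi.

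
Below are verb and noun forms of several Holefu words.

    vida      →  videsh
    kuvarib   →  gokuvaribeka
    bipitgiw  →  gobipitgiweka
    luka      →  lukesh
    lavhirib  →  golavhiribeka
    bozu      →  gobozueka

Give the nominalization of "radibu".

goradibueka

luka and lavhirib both begin with l- yet inflect differently (lukesh, golavhiribeka), so the first letter is not what conditions the rule; the final letter is.
"radibu" ends in -u. The one such stem in the data (bozu → gobozueka) adds go- … -eka around the stem, so the same rule applies.
The other pattern: stems ending in -a drop the final letter and add -esh.
So radibu → goradibueka.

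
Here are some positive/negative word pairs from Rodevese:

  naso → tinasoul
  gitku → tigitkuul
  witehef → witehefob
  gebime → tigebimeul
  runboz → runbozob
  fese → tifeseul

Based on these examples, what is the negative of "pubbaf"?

pubbafob

gebime and witehef both have last vowel 'e' yet inflect differently (tigebimeul, witehefob), so the last vowel is not what conditions the rule; whether the stem ends in a vowel or a consonant is.
"pubbaf" ends in a consonant. The stems ending in a consonant (witehef → witehefob, runboz → runbozob) add -ob.
The other pattern: stems ending in a vowel add ti- … -ul around the stem.
So pubbaf → pubbafob.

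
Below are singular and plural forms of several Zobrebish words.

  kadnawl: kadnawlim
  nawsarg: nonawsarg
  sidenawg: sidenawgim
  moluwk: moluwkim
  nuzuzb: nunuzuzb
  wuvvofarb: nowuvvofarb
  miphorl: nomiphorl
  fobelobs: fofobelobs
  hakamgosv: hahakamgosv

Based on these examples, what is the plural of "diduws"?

"diduws" has second-to-last letter 'w'. The stems whose second-to-last letter is 'w' (kadnawl → kadnawlim, sidenawg → sidenawgim, moluwk → moluwkim) add -im.
So diduws → diduwsim.

diduwsim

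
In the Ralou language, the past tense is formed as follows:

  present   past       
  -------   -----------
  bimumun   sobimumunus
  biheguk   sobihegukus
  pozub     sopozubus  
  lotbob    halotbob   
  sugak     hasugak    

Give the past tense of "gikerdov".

pozub and lotbob both end in -b yet inflect differently (sopozubus, halotbob), so the final letter is not what conditions the rule; the last vowel is.
"gikerdov" has last vowel 'o'. The one such stem in the data (lotbob → halotbob) adds the prefix ha-, so the same rule applies.
So gikerdov → hagikerdov.

hagikerdov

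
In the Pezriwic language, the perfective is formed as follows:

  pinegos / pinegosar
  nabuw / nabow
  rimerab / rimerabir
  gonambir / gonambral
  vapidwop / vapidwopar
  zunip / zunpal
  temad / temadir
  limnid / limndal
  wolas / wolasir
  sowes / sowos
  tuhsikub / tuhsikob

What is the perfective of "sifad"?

"sifad" has last vowel 'a'. The stems whose last vowel is 'a' (wolas → wolasir, temad → temadir, rimerab → rimerabir) add -ir.
The other patterns: stems whose last vowel is 'i' delete the last vowel and add -al; stems whose last vowel is 'o' add -ar; stems whose last vowel is 'e' or 'u' change the last vowel to 'o'.
So sifad → sifadir.

sifadir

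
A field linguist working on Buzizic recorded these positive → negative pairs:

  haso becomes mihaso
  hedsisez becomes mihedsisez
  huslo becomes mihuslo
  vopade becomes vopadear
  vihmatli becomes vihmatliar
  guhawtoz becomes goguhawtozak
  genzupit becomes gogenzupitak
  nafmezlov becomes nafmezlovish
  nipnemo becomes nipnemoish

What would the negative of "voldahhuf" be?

hedsisez and guhawtoz both end in -z yet inflect differently (mihedsisez, goguhawtozak), so the final letter is not what conditions the rule; the first letter is.
"voldahhuf" begins with v-. The stems beginning with v- (vopade → vopadear, vihmatli → vihmatliar) add -ar.
The other patterns: stems beginning with h- add the prefix mi-; stems beginning with g- add go- … -ak around the stem; stems beginning with n- add -ish.
So voldahhuf → voldahhufar.

voldahhufar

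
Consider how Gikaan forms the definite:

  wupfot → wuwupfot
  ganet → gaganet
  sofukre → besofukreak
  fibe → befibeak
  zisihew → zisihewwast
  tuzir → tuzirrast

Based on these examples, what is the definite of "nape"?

ganet and sofukre both have last vowel 'e' yet inflect differently (gaganet, besofukreak), so the last vowel is not what conditions the rule; the final letter is.
"nape" ends in -e. The stems ending in -e (sofukre → besofukreak, fibe → befibeak) add be- … -ak around the stem.
So nape → benapeak.

benapeak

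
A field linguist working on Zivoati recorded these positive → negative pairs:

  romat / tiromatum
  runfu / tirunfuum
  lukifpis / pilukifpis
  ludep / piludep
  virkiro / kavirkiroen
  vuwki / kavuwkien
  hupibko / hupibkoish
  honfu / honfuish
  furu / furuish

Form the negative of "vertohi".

kavertohien

virkiro and hupibko both end in -o yet inflect differently (kavirkiroen, hupibkoish), so the final letter is not what conditions the rule; the first letter is.
"vertohi" begins with v-. The stems beginning with v- (virkiro → kavirkiroen, vuwki → kavuwkien) add ka- … -en around the stem.
So vertohi → kavertohien.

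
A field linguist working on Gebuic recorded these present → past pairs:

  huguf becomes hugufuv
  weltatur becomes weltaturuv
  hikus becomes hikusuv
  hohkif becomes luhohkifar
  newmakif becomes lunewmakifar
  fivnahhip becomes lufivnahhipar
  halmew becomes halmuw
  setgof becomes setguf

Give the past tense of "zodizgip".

huguf and hohkif both end in -f yet inflect differently (hugufuv, luhohkifar), so the final letter is not what conditions the rule; the last vowel is.
"zodizgip" has last vowel 'i'. The stems whose last vowel is 'i' (hohkif → luhohkifar, newmakif → lunewmakifar, fivnahhip → lufivnahhipar) add lu- … -ar around the stem.
The other patterns: stems whose last vowel is 'u' add -uv; stems whose last vowel is 'e' or 'o' change the last vowel to 'u'.
So zodizgip → luzodizgipar.

luzodizgipar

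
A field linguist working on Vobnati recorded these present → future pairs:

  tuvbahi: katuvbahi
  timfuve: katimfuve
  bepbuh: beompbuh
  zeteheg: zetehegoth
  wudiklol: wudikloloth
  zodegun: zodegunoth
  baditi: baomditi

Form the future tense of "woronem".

"woronem" begins with w-. The one such stem in the data (wudiklol → wudikloloth) adds -oth, so the same rule applies.
The other patterns: stems beginning with t- add the prefix ka-; stems beginning with b- insert -om- after the first vowel.
So woronem → woronemoth.

woronemoth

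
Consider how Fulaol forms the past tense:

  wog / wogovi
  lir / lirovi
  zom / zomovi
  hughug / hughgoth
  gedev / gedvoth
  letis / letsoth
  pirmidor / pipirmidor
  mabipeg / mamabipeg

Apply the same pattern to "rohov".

wog and hughug both end in -g yet inflect differently (wogovi, hughgoth), so the final letter is not what conditions the rule; the number of vowels is.
"rohov" has 2 vowels. The stems with 2 vowels (hughug → hughgoth, gedev → gedvoth, letis → letsoth) delete the last vowel and add -oth.
The other patterns: stems with 1 vowel add -ovi; stems with 3 vowels repeat the first consonant+vowel as a prefix.
So rohov → rohvoth.

rohvoth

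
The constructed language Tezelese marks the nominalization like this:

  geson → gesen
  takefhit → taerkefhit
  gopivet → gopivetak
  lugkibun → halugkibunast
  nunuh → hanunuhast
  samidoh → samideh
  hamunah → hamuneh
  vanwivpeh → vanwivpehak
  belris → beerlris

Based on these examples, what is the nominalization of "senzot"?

"senzot" has last vowel 'o'. The stems whose last vowel is 'o' (geson → gesen, samidoh → samideh) change the last vowel to 'e'.
The other patterns: stems whose last vowel is 'e' add -ak; stems whose last vowel is 'u' add ha- … -ast around the stem; stems whose last vowel is 'i' insert -er- after the first vowel.
So senzot → senzet.

senzet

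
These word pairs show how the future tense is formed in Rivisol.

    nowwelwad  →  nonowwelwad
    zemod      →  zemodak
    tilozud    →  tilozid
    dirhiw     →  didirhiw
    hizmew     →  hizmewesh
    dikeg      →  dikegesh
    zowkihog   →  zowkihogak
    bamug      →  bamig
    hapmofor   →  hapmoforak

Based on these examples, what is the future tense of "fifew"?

fifewesh

zemod and nowwelwad both end in -d yet inflect differently (zemodak, nonowwelwad), so the final letter is not what conditions the rule; the last vowel is.
"fifew" has last vowel 'e'. The stems whose last vowel is 'e' (dikeg → dikegesh, hizmew → hizmewesh) add -esh.
So fifew → fifewesh.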